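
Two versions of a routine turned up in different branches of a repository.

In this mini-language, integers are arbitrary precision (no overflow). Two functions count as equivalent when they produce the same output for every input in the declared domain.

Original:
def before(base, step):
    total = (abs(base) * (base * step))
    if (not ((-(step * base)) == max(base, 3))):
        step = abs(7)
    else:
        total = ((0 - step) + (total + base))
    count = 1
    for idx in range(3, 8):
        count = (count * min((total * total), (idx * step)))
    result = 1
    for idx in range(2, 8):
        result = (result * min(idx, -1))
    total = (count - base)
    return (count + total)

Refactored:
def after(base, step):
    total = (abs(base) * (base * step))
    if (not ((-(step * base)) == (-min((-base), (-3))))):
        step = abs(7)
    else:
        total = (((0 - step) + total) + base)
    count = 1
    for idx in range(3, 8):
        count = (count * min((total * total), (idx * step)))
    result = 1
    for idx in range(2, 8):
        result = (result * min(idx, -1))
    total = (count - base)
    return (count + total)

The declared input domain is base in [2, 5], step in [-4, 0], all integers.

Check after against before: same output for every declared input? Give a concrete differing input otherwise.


Behavior is preserved: although min/max/abs usage differs, the outputs never diverge.
One worked example (base=4, step=0) — before: total = 0; (not ((-(step * base)) == max(base, 3))) -> true; step = 7; count = 1; [idx=3]; count = 0; [idx=4]; count = 0; [idx=5]; count = 0; [idx=6]; count = 0; [idx=7]; count = 0; result = 1; [idx=2]; result = -1; [idx=3]; result = 1; [idx=4]; result = -1; [idx=5]; result = 1; [idx=6]; result = -1; [idx=7]; result = 1; total = -4; return -4; after: total = 0; (not ((-(step * base)) == (-min((-base), (-3))))) -> true; step = 7; count = 1; [idx=3]; count = 0; [idx=4]; count = 0; [idx=5]; count = 0; [idx=6]; count = 0; [idx=7]; count = 0; result = 1; [idx=2]; result = -1; [idx=3]; result = 1; [idx=4]; result = -1; [idx=5]; result = 1; [idx=6]; result = -1; [idx=7]; result = 1; total = -4; return -4; agreement on -4.
Across all 20 domain points the two functions coincide.
verdict: equivalent


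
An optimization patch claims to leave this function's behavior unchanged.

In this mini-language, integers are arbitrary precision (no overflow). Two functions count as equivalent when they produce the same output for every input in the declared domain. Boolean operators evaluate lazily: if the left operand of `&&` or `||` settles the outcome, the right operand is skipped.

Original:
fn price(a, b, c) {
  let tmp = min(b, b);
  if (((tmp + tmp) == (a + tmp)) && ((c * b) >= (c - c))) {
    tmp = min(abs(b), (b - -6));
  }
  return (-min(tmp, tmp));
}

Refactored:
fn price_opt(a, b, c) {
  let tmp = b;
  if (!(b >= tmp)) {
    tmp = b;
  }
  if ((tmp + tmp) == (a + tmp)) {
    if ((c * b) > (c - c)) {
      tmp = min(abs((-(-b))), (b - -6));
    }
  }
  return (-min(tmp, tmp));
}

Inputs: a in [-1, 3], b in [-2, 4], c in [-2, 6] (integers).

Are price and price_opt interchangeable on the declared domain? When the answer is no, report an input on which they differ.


Input a=-1, b=-1, c=0: -1 from price versus 1 from price_opt.
verdict: not equivalent; witness: a=-1, b=-1, c=0


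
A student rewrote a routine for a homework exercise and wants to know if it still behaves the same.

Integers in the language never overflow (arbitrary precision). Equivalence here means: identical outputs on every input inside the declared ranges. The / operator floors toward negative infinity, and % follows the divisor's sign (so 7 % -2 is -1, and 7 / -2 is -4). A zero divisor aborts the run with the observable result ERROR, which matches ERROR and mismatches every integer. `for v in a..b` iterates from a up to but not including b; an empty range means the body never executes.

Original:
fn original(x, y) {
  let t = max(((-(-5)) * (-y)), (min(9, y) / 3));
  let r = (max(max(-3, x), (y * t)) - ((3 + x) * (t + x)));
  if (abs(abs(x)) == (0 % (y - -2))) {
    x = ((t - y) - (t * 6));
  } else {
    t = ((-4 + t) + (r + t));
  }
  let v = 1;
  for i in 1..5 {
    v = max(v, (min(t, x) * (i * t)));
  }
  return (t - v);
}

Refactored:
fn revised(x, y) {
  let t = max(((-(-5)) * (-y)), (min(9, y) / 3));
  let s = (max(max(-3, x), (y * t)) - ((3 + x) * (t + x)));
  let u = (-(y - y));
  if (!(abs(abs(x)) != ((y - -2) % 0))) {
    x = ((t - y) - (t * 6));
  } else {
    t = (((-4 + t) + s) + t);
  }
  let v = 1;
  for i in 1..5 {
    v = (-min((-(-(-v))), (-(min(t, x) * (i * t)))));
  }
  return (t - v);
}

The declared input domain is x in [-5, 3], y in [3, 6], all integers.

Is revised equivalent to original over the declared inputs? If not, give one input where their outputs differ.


Not equivalent: x=-5, y=3 separates them (-203 vs ERROR).
original: t := 1 | r := -5 | (abs(abs(x)) == (0 % (y - -2))): false | t := -7 | v := 1 | iter i=1: | v := 49 | iter i=2: | v := 98 | iter i=3: | v := 147 | iter i=4: | v := 196 | result -203
revised: t := 1 | s := -5 | u := 0 | divide-by-zero, output ERROR
verdict: not equivalent; witness: x=-5, y=3


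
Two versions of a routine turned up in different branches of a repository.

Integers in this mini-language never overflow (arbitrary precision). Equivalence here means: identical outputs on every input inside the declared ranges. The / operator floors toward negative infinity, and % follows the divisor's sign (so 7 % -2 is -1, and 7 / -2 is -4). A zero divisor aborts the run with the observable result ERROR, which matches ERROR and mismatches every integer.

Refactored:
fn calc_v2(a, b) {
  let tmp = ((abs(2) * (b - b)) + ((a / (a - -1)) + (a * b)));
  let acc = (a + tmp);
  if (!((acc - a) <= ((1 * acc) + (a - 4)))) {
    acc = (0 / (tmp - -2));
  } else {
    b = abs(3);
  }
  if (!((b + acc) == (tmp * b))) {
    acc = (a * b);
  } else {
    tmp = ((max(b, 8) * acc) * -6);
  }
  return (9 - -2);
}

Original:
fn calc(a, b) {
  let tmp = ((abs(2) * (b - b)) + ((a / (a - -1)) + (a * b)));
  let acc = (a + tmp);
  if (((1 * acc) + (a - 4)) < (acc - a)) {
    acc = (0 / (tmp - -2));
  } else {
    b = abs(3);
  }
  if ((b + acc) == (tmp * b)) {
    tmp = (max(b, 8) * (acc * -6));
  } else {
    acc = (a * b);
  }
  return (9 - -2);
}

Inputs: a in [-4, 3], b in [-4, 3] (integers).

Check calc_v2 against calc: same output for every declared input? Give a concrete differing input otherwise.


Behavior is preserved: although comparison usage differs; and boolean connective usage differs, the outputs never diverge.
Spot check at a=3, b=0 — calc: tmp=0, then acc=3, then (((1 * acc) + (a - 4)) < (acc - a)) is false, then b=3, then ((b + acc) == (tmp * b)) is false, then acc=9, then returns 11. calc_v2: tmp=0, then acc=3, then (!((acc - a) <= ((1 * acc) + (a - 4)))) is false, then b=3, then (!((b + acc) == (tmp * b))) is true, then acc=9, then returns 11. Both give 11.
Every one of the 64 inputs gives matching results.
verdict: equivalent


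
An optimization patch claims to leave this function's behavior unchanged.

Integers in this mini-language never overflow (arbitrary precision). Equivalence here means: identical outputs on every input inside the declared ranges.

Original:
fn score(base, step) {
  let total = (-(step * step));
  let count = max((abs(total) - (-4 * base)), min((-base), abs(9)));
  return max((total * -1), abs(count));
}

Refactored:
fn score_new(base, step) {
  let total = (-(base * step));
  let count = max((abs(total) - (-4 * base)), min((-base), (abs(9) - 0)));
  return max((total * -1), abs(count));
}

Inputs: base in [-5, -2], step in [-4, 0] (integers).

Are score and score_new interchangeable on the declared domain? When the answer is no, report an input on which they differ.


Take base=-5, step=-4.
score: total=-16, then count=5, then returns 16
score_new: total=-20, then count=5, then returns 20
16 vs 20 — the two versions disagree here.
verdict: not equivalent; witness: base=-5, step=-4


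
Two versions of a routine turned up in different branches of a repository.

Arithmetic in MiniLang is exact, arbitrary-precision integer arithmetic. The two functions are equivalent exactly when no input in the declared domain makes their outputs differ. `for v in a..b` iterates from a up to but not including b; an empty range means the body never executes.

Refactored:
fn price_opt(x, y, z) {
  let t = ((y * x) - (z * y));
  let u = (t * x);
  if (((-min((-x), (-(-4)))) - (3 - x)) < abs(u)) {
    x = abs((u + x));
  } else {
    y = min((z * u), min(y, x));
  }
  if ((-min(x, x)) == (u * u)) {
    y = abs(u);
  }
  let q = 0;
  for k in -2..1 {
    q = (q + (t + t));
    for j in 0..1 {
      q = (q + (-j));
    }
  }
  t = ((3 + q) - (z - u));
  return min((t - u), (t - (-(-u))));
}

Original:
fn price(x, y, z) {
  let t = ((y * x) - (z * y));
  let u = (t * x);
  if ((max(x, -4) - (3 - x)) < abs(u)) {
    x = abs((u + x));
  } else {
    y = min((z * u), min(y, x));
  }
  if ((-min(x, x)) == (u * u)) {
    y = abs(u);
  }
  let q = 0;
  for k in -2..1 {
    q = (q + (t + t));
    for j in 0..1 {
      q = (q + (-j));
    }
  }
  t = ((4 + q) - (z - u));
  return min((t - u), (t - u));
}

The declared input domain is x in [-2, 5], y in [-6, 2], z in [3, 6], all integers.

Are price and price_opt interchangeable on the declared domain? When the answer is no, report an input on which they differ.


At x=-2, y=-6, z=3: price gives 181, price_opt gives 180.
verdict: not equivalent; witness: x=-2, y=-6, z=3


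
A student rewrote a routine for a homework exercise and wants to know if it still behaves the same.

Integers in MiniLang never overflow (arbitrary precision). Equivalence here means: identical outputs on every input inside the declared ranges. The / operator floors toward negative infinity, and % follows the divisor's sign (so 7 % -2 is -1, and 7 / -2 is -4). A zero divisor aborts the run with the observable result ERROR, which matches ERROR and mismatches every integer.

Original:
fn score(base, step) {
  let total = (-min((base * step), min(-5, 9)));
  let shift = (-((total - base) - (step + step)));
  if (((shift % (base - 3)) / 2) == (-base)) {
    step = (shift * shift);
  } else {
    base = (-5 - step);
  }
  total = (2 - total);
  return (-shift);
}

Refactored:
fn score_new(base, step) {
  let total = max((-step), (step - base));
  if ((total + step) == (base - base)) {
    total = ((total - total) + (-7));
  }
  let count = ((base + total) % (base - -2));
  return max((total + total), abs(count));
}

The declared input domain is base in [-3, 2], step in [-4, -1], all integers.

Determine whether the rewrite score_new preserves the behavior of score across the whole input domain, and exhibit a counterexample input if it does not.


The rewrite breaks on base=-3, step=-4, where the results are 16 and 0.
score: total := 5 | shift := -16 | (((shift % (base - 3)) / 2) == (-base)): false | base := -1 | total := -3 | result 16
score_new: total := 4 | ((total + step) == (base - base)): true | total := -7 | count := 0 | result 0
verdict: not equivalent; witness: base=-3, step=-4


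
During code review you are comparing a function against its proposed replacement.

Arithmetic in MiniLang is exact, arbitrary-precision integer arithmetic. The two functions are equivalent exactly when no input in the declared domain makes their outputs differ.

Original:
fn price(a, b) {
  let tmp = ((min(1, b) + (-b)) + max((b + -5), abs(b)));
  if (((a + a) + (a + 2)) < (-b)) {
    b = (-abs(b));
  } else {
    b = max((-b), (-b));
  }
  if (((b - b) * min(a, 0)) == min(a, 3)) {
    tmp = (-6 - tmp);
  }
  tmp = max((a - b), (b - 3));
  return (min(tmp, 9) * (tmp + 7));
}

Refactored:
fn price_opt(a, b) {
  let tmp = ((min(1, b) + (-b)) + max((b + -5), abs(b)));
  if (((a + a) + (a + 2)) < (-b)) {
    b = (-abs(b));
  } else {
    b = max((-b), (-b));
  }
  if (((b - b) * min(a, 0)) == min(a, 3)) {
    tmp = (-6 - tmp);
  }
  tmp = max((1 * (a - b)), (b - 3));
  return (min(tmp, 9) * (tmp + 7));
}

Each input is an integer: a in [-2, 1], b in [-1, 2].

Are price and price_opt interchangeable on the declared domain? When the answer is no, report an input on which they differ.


Reading the diff, among the changes: arithmetic usage differs, constant usage differs.
One worked example (a=1, b=-1) — price: tmp = 1; (((a + a) + (a + 2)) < (-b)) -> false; b = 1; (((b - b) * min(a, 0)) == min(a, 3)) -> false; tmp = 0; return 0; price_opt: tmp = 1; (((a + a) + (a + 2)) < (-b)) -> false; b = 1; (((b - b) * min(a, 0)) == min(a, 3)) -> false; tmp = 0; return 0; agreement on 0.
Sweeping the whole domain (16 inputs) finds no disagreement.
verdict: equivalent


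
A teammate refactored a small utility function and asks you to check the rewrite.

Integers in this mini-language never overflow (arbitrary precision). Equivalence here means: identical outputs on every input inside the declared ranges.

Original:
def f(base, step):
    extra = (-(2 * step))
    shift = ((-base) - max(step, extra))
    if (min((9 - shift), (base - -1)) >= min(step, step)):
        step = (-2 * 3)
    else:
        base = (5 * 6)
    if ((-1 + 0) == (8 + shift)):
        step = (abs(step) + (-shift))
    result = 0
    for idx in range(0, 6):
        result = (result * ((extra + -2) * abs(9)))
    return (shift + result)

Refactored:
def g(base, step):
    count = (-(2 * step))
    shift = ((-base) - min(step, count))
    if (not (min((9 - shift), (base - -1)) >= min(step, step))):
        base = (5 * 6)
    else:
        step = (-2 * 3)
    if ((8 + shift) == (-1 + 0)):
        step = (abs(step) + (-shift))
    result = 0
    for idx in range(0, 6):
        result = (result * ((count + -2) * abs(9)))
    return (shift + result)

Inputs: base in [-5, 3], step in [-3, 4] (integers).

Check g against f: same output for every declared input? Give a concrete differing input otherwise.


These are not equivalent — on base=-5, step=-3 the outputs split (-1 vs 8).
f: extra becomes 6; next shift becomes -1; next (min((9 - shift), (base - -1)) >= min(step, step)) evaluates to false; next base becomes 30; next ((-1 + 0) == (8 + shift)) evaluates to false; next result becomes 0; next at idx=0:; next result becomes 0; next at idx=1:; next result becomes 0; next at idx=2:; next result becomes 0; next at idx=3:; next result becomes 0; next at idx=4:; next result becomes 0; next at idx=5:; next result becomes 0; next final value -1
g: count becomes 6; next shift becomes 8; next (not (min((9 - shift), (base - -1)) >= min(step, step))) evaluates to true; next base becomes 30; next ((8 + shift) == (-1 + 0)) evaluates to false; next result becomes 0; next at idx=0:; next result becomes 0; next at idx=1:; next result becomes 0; next at idx=2:; next result becomes 0; next at idx=3:; next result becomes 0; next at idx=4:; next result becomes 0; next at idx=5:; next result becomes 0; next final value 8
verdict: not equivalent; witness: base=-5, step=-3


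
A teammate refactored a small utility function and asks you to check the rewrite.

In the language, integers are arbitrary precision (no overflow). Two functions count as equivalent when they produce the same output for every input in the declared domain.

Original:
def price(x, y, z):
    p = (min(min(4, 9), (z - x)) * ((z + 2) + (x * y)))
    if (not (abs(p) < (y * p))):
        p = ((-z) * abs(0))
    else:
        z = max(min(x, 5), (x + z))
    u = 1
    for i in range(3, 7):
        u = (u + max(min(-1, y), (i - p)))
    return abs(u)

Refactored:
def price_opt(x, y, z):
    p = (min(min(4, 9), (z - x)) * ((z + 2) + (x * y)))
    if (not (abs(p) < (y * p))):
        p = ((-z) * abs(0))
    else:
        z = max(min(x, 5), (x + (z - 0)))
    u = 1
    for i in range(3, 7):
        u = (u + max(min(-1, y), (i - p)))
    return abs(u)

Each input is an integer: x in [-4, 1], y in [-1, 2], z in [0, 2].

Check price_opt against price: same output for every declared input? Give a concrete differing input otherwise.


This is a faithful refactor — arithmetic usage differs, plus constant usage differs, but the computed results match everywhere.
Tracing x=0, y=-1, z=0: price: p=0, then (not (abs(p) < (y * p))) is true, then p=0, then u=1, then (i=3), then u=4, then (i=4), then u=8, then (i=5), then u=13, then (i=6), then u=19, then returns 19 | price_opt: p=0, then (not (abs(p) < (y * p))) is true, then p=0, then u=1, then (i=3), then u=4, then (i=4), then u=8, then (i=5), then u=13, then (i=6), then u=19, then returns 19 — matching result 19.
Across all 72 domain points the two functions coincide.
verdict: equivalent


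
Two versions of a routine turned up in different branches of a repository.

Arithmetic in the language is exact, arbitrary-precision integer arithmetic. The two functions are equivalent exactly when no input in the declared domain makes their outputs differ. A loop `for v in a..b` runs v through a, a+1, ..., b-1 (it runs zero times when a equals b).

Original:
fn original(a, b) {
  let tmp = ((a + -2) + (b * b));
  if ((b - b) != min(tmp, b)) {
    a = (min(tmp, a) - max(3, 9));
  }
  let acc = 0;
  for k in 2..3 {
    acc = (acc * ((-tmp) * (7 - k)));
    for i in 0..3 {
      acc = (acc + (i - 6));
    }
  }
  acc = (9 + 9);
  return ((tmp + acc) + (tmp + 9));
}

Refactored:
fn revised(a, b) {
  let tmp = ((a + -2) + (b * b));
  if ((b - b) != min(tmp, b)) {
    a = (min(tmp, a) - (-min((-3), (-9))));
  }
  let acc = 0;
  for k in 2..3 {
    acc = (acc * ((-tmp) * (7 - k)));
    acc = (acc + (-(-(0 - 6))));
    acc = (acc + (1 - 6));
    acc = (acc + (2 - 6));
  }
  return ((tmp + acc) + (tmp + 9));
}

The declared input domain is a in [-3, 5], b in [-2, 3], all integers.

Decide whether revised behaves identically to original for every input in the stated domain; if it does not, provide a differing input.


Evaluate both at a=-3, b=-2.
original: tmp = -1; ((b - b) != min(tmp, b)) -> true; a = -12; acc = 0; [k=2]; acc = 0; [i=0]; acc = -6; [i=1]; acc = -11; [i=2]; acc = -15; acc = 18; return 25
revised: tmp = -1; ((b - b) != min(tmp, b)) -> true; a = -12; acc = 0; [k=2]; acc = 0; acc = -6; acc = -11; acc = -15; return -8
25 and -8 differ, so these are not the same function on this domain.
verdict: not equivalent; witness: a=-3, b=-2


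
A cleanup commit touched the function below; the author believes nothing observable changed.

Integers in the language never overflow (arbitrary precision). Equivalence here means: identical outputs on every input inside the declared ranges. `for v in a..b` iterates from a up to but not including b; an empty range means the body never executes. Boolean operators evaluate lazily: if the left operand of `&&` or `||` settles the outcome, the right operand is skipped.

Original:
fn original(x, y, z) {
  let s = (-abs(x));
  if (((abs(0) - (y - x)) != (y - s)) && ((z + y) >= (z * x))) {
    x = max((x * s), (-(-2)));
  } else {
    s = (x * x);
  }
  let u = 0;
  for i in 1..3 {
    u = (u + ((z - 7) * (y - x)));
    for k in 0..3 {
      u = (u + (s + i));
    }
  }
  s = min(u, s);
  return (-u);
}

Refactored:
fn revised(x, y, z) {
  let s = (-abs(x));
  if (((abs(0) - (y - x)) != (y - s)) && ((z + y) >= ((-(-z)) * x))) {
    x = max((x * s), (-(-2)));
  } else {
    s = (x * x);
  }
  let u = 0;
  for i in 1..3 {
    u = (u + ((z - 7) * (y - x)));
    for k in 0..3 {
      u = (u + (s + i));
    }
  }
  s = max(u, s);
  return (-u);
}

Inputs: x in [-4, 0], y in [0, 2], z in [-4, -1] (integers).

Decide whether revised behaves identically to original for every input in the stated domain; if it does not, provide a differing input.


Although `min(u, s)` became `max(u, s)`, no input in the stated domain can expose it; all 60 inputs agree.
verdict: equivalent


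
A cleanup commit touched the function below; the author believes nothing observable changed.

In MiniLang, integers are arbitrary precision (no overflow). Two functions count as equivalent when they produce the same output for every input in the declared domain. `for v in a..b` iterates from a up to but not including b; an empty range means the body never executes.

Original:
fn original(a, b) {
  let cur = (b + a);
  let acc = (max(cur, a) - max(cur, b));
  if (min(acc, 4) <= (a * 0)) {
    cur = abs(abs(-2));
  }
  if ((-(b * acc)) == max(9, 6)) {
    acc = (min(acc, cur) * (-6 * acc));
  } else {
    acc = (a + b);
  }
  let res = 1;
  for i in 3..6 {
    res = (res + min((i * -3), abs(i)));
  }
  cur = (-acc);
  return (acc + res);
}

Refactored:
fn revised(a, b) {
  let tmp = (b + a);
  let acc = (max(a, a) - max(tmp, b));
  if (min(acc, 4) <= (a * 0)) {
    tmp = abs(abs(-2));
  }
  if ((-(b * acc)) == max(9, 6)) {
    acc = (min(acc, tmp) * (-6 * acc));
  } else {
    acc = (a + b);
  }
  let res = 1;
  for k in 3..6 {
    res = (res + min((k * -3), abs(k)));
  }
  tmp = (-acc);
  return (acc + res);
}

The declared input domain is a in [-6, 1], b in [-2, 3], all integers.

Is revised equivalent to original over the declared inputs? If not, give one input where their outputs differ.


Evaluate both at a=-3, b=3.
original: cur=0, then acc=-3, then (min(acc, 4) <= (a * 0)) is true, then cur=2, then ((-(b * acc)) == max(9, 6)) is true, then acc=-54, then res=1, then (i=3), then res=-8, then (i=4), then res=-20, then (i=5), then res=-35, then cur=54, then returns -89
revised: tmp=0, then acc=-6, then (min(acc, 4) <= (a * 0)) is true, then tmp=2, then ((-(b * acc)) == max(9, 6)) is false, then acc=0, then res=1, then (k=3), then res=-8, then (k=4), then res=-20, then (k=5), then res=-35, then tmp=0, then returns -35
-89 and -35 differ, so these are not the same function on this domain.
verdict: not equivalent; witness: a=-3, b=3


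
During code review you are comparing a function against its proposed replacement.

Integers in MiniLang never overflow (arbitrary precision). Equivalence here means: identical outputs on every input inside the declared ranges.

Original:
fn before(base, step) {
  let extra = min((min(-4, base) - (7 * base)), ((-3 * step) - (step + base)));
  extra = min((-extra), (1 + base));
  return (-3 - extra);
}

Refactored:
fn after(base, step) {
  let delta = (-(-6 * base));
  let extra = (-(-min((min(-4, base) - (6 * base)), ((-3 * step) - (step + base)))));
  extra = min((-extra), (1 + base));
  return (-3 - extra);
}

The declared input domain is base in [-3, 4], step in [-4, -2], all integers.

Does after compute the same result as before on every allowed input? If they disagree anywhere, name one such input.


Take base=-3, step=-4.
before: extra := 17 | extra := -17 | result 14
after: delta := -18 | extra := 14 | extra := -14 | result 11
14 against 11: the behavior changed.
verdict: not equivalent; witness: base=-3, step=-4


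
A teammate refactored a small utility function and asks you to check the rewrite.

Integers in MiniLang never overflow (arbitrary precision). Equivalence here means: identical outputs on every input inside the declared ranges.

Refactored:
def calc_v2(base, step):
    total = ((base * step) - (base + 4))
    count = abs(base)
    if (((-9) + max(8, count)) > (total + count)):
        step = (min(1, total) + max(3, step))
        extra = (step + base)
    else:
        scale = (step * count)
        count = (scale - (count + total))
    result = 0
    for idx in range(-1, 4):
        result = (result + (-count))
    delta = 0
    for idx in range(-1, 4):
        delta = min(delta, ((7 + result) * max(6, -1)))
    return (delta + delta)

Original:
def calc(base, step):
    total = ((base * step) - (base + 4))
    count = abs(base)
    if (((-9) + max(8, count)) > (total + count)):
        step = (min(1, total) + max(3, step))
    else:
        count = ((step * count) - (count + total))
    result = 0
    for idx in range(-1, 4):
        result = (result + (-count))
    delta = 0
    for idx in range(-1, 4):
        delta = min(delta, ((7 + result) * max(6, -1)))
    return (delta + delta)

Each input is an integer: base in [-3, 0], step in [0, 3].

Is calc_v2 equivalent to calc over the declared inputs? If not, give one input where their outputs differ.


The two are interchangeable: statement counts differ; and arithmetic usage differs; and local variable names differ, and every declared input agrees.
As a probe, take base=-3, step=2: calc runs total = -7; count = 3; (((-9) + max(8, count)) > (total + count)) -> true; step = -4; result = 0; [idx=-1]; result = -3; [idx=0]; result = -6; [idx=1]; result = -9; [idx=2]; result = -12; [idx=3]; result = -15; delta = 0; [idx=-1]; delta = -48; [idx=0]; delta = -48; [idx=1]; delta = -48; [idx=2]; delta = -48; [idx=3]; delta = -48; return -96; calc_v2 runs total = -7; count = 3; (((-9) + max(8, count)) > (total + count)) -> true; step = -4; extra = -7; result = 0; [idx=-1]; result = -3; [idx=0]; result = -6; [idx=1]; result = -9; [idx=2]; result = -12; [idx=3]; result = -15; delta = 0; [idx=-1]; delta = -48; [idx=0]; delta = -48; [idx=1]; delta = -48; [idx=2]; delta = -48; [idx=3]; delta = -48; return -96; both end at -96.
Every one of the 16 inputs gives matching results.
verdict: equivalent


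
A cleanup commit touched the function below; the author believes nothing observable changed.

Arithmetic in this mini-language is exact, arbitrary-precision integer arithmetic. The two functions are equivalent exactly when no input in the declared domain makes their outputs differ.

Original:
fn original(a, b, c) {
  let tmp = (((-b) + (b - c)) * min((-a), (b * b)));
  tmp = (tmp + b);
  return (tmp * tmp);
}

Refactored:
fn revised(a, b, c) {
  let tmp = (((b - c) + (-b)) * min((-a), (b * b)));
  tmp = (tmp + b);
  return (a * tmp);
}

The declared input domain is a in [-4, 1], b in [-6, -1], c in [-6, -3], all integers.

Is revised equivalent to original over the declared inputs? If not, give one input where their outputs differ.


These are not equivalent — on a=-4, b=-6, c=-6 the outputs split (324 vs -72).
original: tmp := 24 | tmp := 18 | result 324
revised: tmp := 24 | tmp := 18 | result -72
verdict: not equivalent; witness: a=-4, b=-6, c=-6


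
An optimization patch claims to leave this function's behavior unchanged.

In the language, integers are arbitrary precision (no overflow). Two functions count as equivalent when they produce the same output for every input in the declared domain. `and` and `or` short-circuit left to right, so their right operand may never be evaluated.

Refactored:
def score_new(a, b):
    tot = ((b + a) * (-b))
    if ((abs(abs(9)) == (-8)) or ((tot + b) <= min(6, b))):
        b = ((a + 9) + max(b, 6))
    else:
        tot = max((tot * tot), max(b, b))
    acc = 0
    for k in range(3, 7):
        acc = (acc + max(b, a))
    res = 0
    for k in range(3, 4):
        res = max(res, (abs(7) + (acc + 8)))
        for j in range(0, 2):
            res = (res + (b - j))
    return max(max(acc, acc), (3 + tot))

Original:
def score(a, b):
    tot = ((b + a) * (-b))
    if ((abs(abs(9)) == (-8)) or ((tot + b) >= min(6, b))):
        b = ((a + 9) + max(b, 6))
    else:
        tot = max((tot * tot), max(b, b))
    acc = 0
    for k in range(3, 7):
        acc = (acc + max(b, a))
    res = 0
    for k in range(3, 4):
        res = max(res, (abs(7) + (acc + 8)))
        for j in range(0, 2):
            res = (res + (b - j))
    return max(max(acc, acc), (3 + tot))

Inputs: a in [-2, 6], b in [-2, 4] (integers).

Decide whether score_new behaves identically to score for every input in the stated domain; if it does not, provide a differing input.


There is a counterexample at a=-2, b=-2: 67 on one side, 52 on the other.
score: tot becomes -8; next ((abs(abs(9)) == (-8)) or ((tot + b) >= min(6, b))) evaluates to false; next tot becomes 64; next acc becomes 0; next at k=3:; next acc becomes -2; next at k=4:; next acc becomes -4; next at k=5:; next acc becomes -6; next at k=6:; next acc becomes -8; next res becomes 0; next at k=3:; next res becomes 7; next at j=0:; next res becomes 5; next at j=1:; next res becomes 2; next final value 67
score_new: tot becomes -8; next ((abs(abs(9)) == (-8)) or ((tot + b) <= min(6, b))) evaluates to true; next b becomes 13; next acc becomes 0; next at k=3:; next acc becomes 13; next at k=4:; next acc becomes 26; next at k=5:; next acc becomes 39; next at k=6:; next acc becomes 52; next res becomes 0; next at k=3:; next res becomes 67; next at j=0:; next res becomes 80; next at j=1:; next res becomes 92; next final value 52
verdict: not equivalent; witness: a=-2, b=-2


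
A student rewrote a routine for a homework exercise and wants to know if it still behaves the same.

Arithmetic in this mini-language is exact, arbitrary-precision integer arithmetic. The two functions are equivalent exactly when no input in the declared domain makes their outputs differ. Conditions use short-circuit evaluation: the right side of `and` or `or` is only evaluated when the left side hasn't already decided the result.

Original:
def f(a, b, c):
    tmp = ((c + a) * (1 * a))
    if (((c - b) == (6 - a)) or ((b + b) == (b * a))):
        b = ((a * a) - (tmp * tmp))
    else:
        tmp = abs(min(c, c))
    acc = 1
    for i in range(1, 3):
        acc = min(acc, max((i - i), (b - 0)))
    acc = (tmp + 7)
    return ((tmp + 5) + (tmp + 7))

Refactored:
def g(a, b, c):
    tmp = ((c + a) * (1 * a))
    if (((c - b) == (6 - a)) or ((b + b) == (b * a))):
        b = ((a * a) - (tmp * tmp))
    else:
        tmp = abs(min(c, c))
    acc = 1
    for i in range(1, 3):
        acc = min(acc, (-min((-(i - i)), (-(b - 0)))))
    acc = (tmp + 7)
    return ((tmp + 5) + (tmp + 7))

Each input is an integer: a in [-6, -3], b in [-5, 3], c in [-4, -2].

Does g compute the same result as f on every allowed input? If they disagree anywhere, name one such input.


Equivalent — the differences include min/max/abs usage differs, yet no declared input distinguishes the two.
Spot check at a=-4, b=-2, c=-3 — f: tmp=28, then (((c - b) == (6 - a)) or ((b + b) == (b * a))) is false, then tmp=3, then acc=1, then (i=1), then acc=0, then (i=2), then acc=0, then acc=10, then returns 18. g: tmp=28, then (((c - b) == (6 - a)) or ((b + b) == (b * a))) is false, then tmp=3, then acc=1, then (i=1), then acc=0, then (i=2), then acc=0, then acc=10, then returns 18. Both give 18.
Checked all 108 inputs in the declared domain: the outputs agree on every one.
verdict: equivalent


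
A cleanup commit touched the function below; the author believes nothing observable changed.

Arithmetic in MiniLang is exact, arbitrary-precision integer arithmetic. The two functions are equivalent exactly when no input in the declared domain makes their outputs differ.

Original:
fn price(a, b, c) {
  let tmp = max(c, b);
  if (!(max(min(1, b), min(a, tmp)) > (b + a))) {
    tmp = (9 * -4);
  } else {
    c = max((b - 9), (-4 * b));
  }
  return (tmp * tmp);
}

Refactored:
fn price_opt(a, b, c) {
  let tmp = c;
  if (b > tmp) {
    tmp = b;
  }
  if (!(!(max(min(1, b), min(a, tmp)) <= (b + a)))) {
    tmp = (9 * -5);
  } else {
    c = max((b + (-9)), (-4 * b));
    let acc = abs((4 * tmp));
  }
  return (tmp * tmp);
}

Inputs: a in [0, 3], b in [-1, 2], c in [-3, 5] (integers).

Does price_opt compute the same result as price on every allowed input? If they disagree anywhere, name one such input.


These are not equivalent — on a=0, b=-1, c=-3 the outputs split (1296 vs 2025).
price: tmp := -1 | (!(max(min(1, b), min(a, tmp)) > (b + a))): true | tmp := -36 | result 1296
price_opt: tmp := -3 | (b > tmp): true | tmp := -1 | (!(!(max(min(1, b), min(a, tmp)) <= (b + a)))): true | tmp := -45 | result 2025
verdict: not equivalent; witness: a=0, b=-1, c=-3


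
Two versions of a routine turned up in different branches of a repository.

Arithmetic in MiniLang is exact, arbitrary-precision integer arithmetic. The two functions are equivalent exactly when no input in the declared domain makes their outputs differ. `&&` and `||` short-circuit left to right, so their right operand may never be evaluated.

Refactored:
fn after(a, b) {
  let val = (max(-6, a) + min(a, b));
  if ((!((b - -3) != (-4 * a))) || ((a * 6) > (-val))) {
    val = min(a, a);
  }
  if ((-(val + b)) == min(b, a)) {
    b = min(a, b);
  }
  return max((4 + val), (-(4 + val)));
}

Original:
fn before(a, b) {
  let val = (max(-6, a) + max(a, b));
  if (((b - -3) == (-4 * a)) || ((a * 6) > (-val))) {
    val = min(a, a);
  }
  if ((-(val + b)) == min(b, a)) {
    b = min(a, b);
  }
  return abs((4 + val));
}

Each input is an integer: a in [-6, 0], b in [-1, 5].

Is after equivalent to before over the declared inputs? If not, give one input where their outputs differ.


Not equivalent: a=-6, b=-1 separates them (3 vs 8).
before: val=-7, then (((b - -3) == (-4 * a)) || ((a * 6) > (-val))) is false, then ((-(val + b)) == min(b, a)) is false, then returns 3
after: val=-12, then ((!((b - -3) != (-4 * a))) || ((a * 6) > (-val))) is false, then ((-(val + b)) == min(b, a)) is false, then returns 8
verdict: not equivalent; witness: a=-6, b=-1


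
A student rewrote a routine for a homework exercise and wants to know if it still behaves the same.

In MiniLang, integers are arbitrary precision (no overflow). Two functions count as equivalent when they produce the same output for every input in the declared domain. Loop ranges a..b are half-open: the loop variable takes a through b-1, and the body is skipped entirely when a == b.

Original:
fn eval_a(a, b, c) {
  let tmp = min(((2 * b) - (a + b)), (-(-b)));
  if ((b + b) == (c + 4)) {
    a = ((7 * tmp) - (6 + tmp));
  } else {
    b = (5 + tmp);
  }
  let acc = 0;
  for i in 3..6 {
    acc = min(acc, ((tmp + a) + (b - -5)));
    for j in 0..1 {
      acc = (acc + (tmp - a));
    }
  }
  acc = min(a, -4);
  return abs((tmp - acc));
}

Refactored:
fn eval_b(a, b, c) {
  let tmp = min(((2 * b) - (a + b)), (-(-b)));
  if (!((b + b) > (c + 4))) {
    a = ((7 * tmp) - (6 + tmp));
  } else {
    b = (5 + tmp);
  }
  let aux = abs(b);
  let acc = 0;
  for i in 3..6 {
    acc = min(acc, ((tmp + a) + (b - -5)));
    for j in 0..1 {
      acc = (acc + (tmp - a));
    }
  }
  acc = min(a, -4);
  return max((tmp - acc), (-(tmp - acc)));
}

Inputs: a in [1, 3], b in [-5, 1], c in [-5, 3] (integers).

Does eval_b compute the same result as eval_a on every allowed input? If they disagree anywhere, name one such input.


The rewrite breaks on a=1, b=-5, c=-5, where the results are 2 and 36.
eval_a: tmp=-6, then ((b + b) == (c + 4)) is false, then b=-1, then acc=0, then (i=3), then acc=-1, then (j=0), then acc=-8, then (i=4), then acc=-8, then (j=0), then acc=-15, then (i=5), then acc=-15, then (j=0), then acc=-22, then acc=-4, then returns 2
eval_b: tmp=-6, then (!((b + b) > (c + 4))) is true, then a=-42, then aux=5, then acc=0, then (i=3), then acc=-48, then (j=0), then acc=-12, then (i=4), then acc=-48, then (j=0), then acc=-12, then (i=5), then acc=-48, then (j=0), then acc=-12, then acc=-42, then returns 36
verdict: not equivalent; witness: a=1, b=-5, c=-5


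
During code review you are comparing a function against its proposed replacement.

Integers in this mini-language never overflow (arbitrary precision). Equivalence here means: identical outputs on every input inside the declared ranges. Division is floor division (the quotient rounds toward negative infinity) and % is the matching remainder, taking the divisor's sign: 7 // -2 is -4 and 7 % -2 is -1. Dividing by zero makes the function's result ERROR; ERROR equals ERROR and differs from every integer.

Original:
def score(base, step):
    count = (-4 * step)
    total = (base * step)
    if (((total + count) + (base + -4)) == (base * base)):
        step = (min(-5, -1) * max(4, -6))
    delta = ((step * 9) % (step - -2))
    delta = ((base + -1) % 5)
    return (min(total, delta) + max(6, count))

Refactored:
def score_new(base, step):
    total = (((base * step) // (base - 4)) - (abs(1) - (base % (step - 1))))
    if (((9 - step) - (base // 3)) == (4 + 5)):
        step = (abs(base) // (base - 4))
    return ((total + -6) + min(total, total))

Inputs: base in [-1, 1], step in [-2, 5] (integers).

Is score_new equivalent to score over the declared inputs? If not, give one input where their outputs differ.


The rewrite breaks on base=-1, step=-2, where the results are ERROR and -12.
score: count = 8; total = 2; (((total + count) + (base + -4)) == (base * base)) -> false; division by zero -> ERROR
score_new: total = -3; (((9 - step) - (base // 3)) == (4 + 5)) -> false; return -12
verdict: not equivalent; witness: base=-1, step=-2


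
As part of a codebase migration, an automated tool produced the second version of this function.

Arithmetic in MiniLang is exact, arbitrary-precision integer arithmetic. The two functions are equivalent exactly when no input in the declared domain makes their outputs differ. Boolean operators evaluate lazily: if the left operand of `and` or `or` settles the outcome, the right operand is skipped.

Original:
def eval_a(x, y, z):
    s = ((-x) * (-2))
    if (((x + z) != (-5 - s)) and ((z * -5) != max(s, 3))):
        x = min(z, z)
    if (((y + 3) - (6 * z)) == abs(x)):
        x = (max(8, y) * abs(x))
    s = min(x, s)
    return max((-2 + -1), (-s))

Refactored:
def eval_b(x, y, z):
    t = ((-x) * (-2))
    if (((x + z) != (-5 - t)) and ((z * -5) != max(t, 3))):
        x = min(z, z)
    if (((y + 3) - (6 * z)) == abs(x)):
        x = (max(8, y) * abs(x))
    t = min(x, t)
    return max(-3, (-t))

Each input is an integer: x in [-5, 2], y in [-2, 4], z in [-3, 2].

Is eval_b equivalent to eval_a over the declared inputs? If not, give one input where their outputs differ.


Reading the diff, among the changes: arithmetic usage differs, local variable names differ, constant usage differs.
One worked example (x=-2, y=-1, z=-1) — eval_a: s becomes -4; next (((x + z) != (-5 - s)) and ((z * -5) != max(s, 3))) evaluates to true; next x becomes -1; next (((y + 3) - (6 * z)) == abs(x)) evaluates to false; next s becomes -4; next final value 4; eval_b: t becomes -4; next (((x + z) != (-5 - t)) and ((z * -5) != max(t, 3))) evaluates to true; next x becomes -1; next (((y + 3) - (6 * z)) == abs(x)) evaluates to false; next t becomes -4; next final value 4; agreement on 4.
Sweeping the whole domain (336 inputs) finds no disagreement.
verdict: equivalent


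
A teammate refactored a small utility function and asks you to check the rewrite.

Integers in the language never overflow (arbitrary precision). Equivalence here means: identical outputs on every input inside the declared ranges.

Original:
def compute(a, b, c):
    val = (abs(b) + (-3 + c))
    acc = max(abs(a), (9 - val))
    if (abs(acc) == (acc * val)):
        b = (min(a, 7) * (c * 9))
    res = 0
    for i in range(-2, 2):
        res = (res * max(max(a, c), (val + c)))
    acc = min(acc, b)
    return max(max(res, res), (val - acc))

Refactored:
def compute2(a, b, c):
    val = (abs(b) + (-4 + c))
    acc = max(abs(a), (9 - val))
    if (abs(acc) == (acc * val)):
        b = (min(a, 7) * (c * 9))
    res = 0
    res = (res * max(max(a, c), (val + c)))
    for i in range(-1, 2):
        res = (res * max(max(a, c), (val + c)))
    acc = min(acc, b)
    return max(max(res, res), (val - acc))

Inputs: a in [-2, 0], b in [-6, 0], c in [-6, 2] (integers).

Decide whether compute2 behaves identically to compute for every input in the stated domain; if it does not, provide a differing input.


a=-2, b=-6, c=-6 yields 3 from compute but 2 from compute2.
verdict: not equivalent; witness: a=-2, b=-6, c=-6


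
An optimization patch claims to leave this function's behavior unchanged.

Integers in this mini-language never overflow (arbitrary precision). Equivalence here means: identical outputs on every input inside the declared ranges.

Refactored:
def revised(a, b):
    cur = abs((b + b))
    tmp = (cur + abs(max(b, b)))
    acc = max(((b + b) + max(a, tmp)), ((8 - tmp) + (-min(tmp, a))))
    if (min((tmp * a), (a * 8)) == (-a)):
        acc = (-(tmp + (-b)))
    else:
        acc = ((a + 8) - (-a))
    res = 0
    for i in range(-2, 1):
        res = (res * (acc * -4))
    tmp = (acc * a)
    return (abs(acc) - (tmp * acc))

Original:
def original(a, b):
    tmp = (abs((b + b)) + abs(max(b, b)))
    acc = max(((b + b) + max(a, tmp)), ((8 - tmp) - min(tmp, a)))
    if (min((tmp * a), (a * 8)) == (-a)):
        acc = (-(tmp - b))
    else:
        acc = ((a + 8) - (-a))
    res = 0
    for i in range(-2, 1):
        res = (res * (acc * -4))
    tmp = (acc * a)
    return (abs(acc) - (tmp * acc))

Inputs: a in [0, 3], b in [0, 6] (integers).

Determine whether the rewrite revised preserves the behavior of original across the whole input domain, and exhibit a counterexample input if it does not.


The two versions differ — the changes include statement counts differ; and local variable names differ; and arithmetic usage differs.
Tracing a=0, b=0: original: tmp := 0 | acc := 8 | (min((tmp * a), (a * 8)) == (-a)): true | acc := 0 | res := 0 | iter i=-2: | res := 0 | iter i=-1: | res := 0 | iter i=0: | res := 0 | tmp := 0 | result 0 | revised: cur := 0 | tmp := 0 | acc := 8 | (min((tmp * a), (a * 8)) == (-a)): true | acc := 0 | res := 0 | iter i=-2: | res := 0 | iter i=-1: | res := 0 | iter i=0: | res := 0 | tmp := 0 | result 0 — matching result 0.
Sweeping the whole domain (28 inputs) finds no disagreement.
verdict: equivalent
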